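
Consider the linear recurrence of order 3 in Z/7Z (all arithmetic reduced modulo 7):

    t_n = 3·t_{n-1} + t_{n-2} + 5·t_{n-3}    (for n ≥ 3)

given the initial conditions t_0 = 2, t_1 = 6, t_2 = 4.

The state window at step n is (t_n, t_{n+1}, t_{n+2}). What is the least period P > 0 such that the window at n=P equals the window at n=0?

48

n=0: window = (2, 6, 4)
n=1: window = (6, 4, 0)
n=2: window = (4, 0, 6)
n=3: window = (0, 6, 3)
n=4: window = (6, 3, 1)
n=5: window = (3, 1, 1)
n=6: window = (1, 1, 5)
n=7: window = (1, 5, 0)
n=8: window = (5, 0, 3)
n=9: window = (0, 3, 6)
n=10: window = (3, 6, 0)
n=11: window = (6, 0, 0)
n=12: window = (0, 0, 2)
n=13: window = (0, 2, 6)
n=14: window = (2, 6, 6)
n=15: window = (6, 6, 6)
n=16: window = (6, 6, 5)
n=17: window = (6, 5, 2)
n=18: window = (5, 2, 6)
n=19: window = (2, 6, 3)
n=20: window = (6, 3, 4)
n=21: window = (3, 4, 3)
n=22: window = (4, 3, 0)
n=23: window = (3, 0, 2)
n=24: window = (0, 2, 0)
n=25: window = (2, 0, 2)
n=26: window = (0, 2, 2)
n=27: window = (2, 2, 1)
n=28: window = (2, 1, 1)
n=29: window = (1, 1, 0)
n=30: window = (1, 0, 6)
n=31: window = (0, 6, 2)
n=32: window = (6, 2, 5)
n=33: window = (2, 5, 5)
n=34: window = (5, 5, 2)
n=35: window = (5, 2, 1)
n=36: window = (2, 1, 2)
n=37: window = (1, 2, 3)
n=38: window = (2, 3, 2)
n=39: window = (3, 2, 5)
n=40: window = (2, 5, 4)
…
n=46: window = (4, 1, 2)
n=47: window = (1, 2, 6)
n=48: window = (2, 6, 4)
window at n=48 equals window at n=0 → period = 48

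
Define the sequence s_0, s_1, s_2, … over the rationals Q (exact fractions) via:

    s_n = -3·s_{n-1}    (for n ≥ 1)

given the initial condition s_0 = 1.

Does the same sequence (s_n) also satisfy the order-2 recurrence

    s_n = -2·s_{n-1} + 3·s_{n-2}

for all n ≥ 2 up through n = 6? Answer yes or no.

Terms s_0..s_6: 1, -3, 9, -27, 81, -243, 729
n=2: candidate gives 9, actual s_2 = 9 ✓
n=3: candidate gives -27, actual s_3 = -27 ✓
n=4: candidate gives 81, actual s_4 = 81 ✓
n=5: candidate gives -243, actual s_5 = -243 ✓
n=6: candidate gives 729, actual s_6 = 729 ✓

yes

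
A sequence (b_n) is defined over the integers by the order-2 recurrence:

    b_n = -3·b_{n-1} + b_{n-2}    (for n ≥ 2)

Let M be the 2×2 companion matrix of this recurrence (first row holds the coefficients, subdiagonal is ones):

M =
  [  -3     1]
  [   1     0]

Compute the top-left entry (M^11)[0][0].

-467280

(M^11)[0][0] is the top entry after applying M 11 times to the unit state (1, 0). Equivalently it is h_{12} for the auxiliary sequence (h_n) obeying the same recurrence with h_1 = 1 and h_i = 0 for 0 ≤ i < 1:
h_2 = -3·1 + 1·0 = -3
h_3 = -3·-3 + 1·1 = 10
h_4 = -3·10 + 1·-3 = -33
h_5 = -3·-33 + 1·10 = 109
h_6 = -3·109 + 1·-33 = -360
h_7 = -3·-360 + 1·109 = 1189
h_8 = -3·1189 + 1·-360 = -3927
h_9 = -3·-3927 + 1·1189 = 12970
h_10 = -3·12970 + 1·-3927 = -42837
h_11 = -3·-42837 + 1·12970 = 141481
h_12 = -3·141481 + 1·-42837 = -467280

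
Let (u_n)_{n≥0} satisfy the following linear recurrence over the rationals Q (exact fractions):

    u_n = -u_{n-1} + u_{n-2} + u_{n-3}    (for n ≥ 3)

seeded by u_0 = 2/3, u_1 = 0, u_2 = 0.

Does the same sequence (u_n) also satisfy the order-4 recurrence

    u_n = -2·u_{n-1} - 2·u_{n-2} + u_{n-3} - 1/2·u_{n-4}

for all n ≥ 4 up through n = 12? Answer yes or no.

no

Terms u_0..u_12: 2/3, 0, 0, 2/3, -2/3, 4/3, -4/3, 2, -2, 8/3, -8/3, 10/3, -10/3
n=4: candidate gives -5/3, actual u_4 = -2/3 ✗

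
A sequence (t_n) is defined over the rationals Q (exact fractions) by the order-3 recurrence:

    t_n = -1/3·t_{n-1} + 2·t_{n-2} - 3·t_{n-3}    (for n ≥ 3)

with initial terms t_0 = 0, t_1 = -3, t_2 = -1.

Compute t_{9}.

-620531/2187

t_3 = -1/3·-1 + 2·-3 + -3·0 = -17/3
t_4 = -1/3·-17/3 + 2·-1 + -3·-3 = 80/9
t_5 = -1/3·80/9 + 2·-17/3 + -3·-1 = -305/27
t_6 = -1/3·-305/27 + 2·80/9 + -3·-17/3 = 3122/81
t_7 = -1/3·3122/81 + 2·-305/27 + -3·80/9 = -15092/243
t_8 = -1/3·-15092/243 + 2·3122/81 + -3·-305/27 = 95993/729
t_9 = -1/3·95993/729 + 2·-15092/243 + -3·3122/81 = -620531/2187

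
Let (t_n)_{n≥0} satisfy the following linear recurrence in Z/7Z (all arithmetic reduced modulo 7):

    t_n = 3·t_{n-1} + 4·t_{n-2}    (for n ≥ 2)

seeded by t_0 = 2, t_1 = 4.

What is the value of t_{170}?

6

t_2 = 3·4 + 4·2 = 6
t_3 = 3·6 + 4·4 = 6
t_4 = 3·6 + 4·6 = 0
t_5 = 3·0 + 4·6 = 3
t_6 = 3·3 + 4·0 = 2
t_7 = 3·2 + 4·3 = 4
(t_6, t_7) = (2, 4) = (t_0, t_1), so the sequence has period 6.
170 ≡ 2 (mod 6), hence t_170 = t_2 = 6.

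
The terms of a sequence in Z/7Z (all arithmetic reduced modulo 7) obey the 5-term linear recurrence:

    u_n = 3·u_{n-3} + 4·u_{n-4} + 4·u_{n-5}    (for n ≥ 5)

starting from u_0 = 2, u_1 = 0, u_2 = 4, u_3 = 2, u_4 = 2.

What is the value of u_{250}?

u_5 = 0·2 + 0·2 + 3·4 + 4·0 + 4·2 = 6
u_6 = 0·6 + 0·2 + 3·2 + 4·4 + 4·0 = 1
u_7 = 0·1 + 0·6 + 3·2 + 4·2 + 4·4 = 2
u_8 = 0·2 + 0·1 + 3·6 + 4·2 + 4·2 = 6
u_9 = 0·6 + 0·2 + 3·1 + 4·6 + 4·2 = 0
u_10 = 0·0 + 0·6 + 3·2 + 4·1 + 4·6 = 6
Continuing the recurrence:
  u_11 = 2;  u_12 = 4;  u_13 = 0;  u_14 = 2;  u_15 = 2;  u_16 = 3
  u_17 = 1;  u_18 = 0;  u_19 = 4;  u_20 = 2;  u_21 = 2;  u_22 = 2
  u_23 = 1;  u_24 = 2;  u_25 = 1;  u_26 = 5;  u_27 = 4;  u_28 = 1
  u_29 = 6;  u_30 = 1;  u_31 = 4;  u_32 = 3;  u_33 = 3;  u_34 = 5
  u_35 = 1;  u_36 = 2;  u_37 = 4;  u_38 = 0;  u_39 = 2;  u_40 = 3
  u_41 = 3;  u_42 = 1;  u_43 = 3;  u_44 = 1;  u_45 = 6;  u_46 = 4
  u_47 = 5;  u_48 = 6;  u_49 = 5;  u_50 = 6;  u_51 = 5;  u_52 = 3
  u_53 = 6;  u_54 = 3;  u_55 = 4;  u_56 = 1;  u_57 = 3;  u_58 = 6
  u_59 = 3;  u_60 = 1;  u_61 = 6;  u_62 = 3;  u_63 = 4;  u_64 = 6
  u_65 = 2;  u_66 = 6;  u_67 = 4;  u_68 = 4;  u_69 = 1;  u_70 = 2
  u_71 = 3;  u_72 = 0;  u_73 = 5;  u_74 = 0;  u_75 = 6;  u_76 = 6
  u_77 = 6;  u_78 = 3;  u_79 = 0;  u_80 = 3;  u_81 = 1;  u_82 = 1
  u_83 = 0;  u_84 = 1;  u_85 = 5;  u_86 = 1;  u_87 = 0;  u_88 = 5
  u_89 = 6;  u_90 = 3;  u_91 = 5;  u_92 = 3;  u_93 = 4;  u_94 = 2
  u_95 = 6;  u_96 = 2;  u_97 = 6;  u_98 = 0;  u_99 = 3;  u_100 = 1
  u_101 = 4;  u_102 = 5;  u_103 = 1;  u_104 = 0;  u_105 = 0;  u_106 = 4
  u_107 = 3;  u_108 = 4;  u_109 = 5;  u_110 = 4;  u_111 = 5;  u_112 = 1
  u_113 = 6;  u_114 = 2;  u_115 = 4;  u_116 = 0;  u_117 = 6;  u_118 = 2
  u_119 = 3;  u_120 = 6;  u_121 = 2;  u_122 = 6;  u_123 = 3;  u_124 = 0
  u_125 = 1;  u_126 = 6;  u_127 = 1;  u_128 = 1;  u_129 = 1;  u_130 = 3
  u_131 = 3;  u_132 = 4;  u_133 = 3;  u_134 = 4;  u_135 = 1;  u_136 = 2
  u_137 = 5;  u_138 = 3;  u_139 = 5;  u_140 = 6;  u_141 = 2;  u_142 = 5
  u_143 = 1;  u_144 = 1;  u_145 = 5;  u_146 = 3;  u_147 = 6;  u_148 = 2
  u_149 = 5;  u_150 = 1;  u_151 = 0;  u_152 = 5;  u_153 = 3;  u_154 = 3
  u_155 = 5;  u_156 = 1;  u_157 = 6;  u_158 = 4;  u_159 = 0;  u_160 = 0
  u_161 = 5;  u_162 = 5;  u_163 = 2;  u_164 = 1;  u_165 = 0;  u_166 = 4
  u_167 = 3;  u_168 = 5;  u_169 = 2;  u_170 = 4;  u_171 = 1;  u_172 = 3
  u_173 = 5;  u_174 = 6;  u_175 = 1;  u_176 = 3;  u_177 = 1;  u_178 = 5
  u_179 = 2;  u_180 = 5;  u_181 = 3;  u_182 = 2;  u_183 = 1;  u_184 = 2
  u_185 = 3;  u_186 = 2;  u_187 = 4;  u_188 = 0;  u_189 = 5;  u_190 = 4
  u_191 = 3;  u_192 = 3;  u_193 = 4;  u_194 = 3;  u_195 = 2;  u_196 = 1
  u_197 = 2;  u_198 = 6;  u_199 = 2;  u_200 = 4;  u_201 = 2;  u_202 = 3
  u_203 = 2;  u_204 = 2;  u_205 = 5;  u_206 = 5;  u_207 = 5;  u_208 = 3
  u_209 = 1;  u_210 = 6;  u_211 = 0;  u_212 = 0;  u_213 = 6;  u_214 = 0
  u_215 = 3;  u_216 = 4;  u_217 = 3;  u_218 = 5;  u_219 = 3;  u_220 = 2
  u_221 = 1;  u_222 = 6;  u_223 = 3;  u_224 = 2;  u_225 = 2;  u_226 = 2
  u_227 = 0;  u_228 = 5;  u_229 = 1;  u_230 = 2;  u_231 = 2;  u_232 = 2
  u_233 = 2;  u_234 = 4;  u_235 = 1;  u_236 = 1;  u_237 = 0;  u_238 = 6
  u_239 = 2;  u_240 = 1;  u_241 = 1;  u_242 = 2;  u_243 = 0;  u_244 = 1
  u_245 = 0;  u_246 = 5;  u_247 = 4;  u_248 = 4
u_249 = 0·4 + 0·4 + 3·5 + 4·0 + 4·1 = 5
u_250 = 0·5 + 0·4 + 3·4 + 4·5 + 4·0 = 4

4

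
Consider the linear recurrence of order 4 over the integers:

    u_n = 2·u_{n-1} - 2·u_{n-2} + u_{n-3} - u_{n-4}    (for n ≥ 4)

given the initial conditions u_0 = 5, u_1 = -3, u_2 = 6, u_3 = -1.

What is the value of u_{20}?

u_4 = 2·-1 + -2·6 + 1·-3 + -1·5 = -22
u_5 = 2·-22 + -2·-1 + 1·6 + -1·-3 = -33
u_6 = 2·-33 + -2·-22 + 1·-1 + -1·6 = -29
u_7 = 2·-29 + -2·-33 + 1·-22 + -1·-1 = -13
u_8 = 2·-13 + -2·-29 + 1·-33 + -1·-22 = 21
u_9 = 2·21 + -2·-13 + 1·-29 + -1·-33 = 72
u_10 = 2·72 + -2·21 + 1·-13 + -1·-29 = 118
u_11 = 2·118 + -2·72 + 1·21 + -1·-13 = 126
u_12 = 2·126 + -2·118 + 1·72 + -1·21 = 67
u_13 = 2·67 + -2·126 + 1·118 + -1·72 = -72
u_14 = 2·-72 + -2·67 + 1·126 + -1·118 = -270
u_15 = 2·-270 + -2·-72 + 1·67 + -1·126 = -455
u_16 = 2·-455 + -2·-270 + 1·-72 + -1·67 = -509
u_17 = 2·-509 + -2·-455 + 1·-270 + -1·-72 = -306
u_18 = 2·-306 + -2·-509 + 1·-455 + -1·-270 = 221
u_19 = 2·221 + -2·-306 + 1·-509 + -1·-455 = 1000
u_20 = 2·1000 + -2·221 + 1·-306 + -1·-509 = 1761

1761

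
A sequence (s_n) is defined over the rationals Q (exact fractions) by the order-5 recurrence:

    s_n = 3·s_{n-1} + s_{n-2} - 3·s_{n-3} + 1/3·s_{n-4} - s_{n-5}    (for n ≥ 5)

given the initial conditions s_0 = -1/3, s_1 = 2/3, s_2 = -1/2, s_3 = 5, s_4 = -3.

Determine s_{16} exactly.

s_5 = 3·-3 + 1·5 + -3·-1/2 + 1/3·2/3 + -1·-1/3 = -35/18
s_6 = 3·-35/18 + 1·-3 + -3·5 + 1/3·-1/2 + -1·2/3 = -74/3
s_7 = 3·-74/3 + 1·-35/18 + -3·-3 + 1/3·5 + -1·-1/2 = -583/9
s_8 = 3·-583/9 + 1·-74/3 + -3·-35/18 + 1/3·-3 + -1·5 = -1315/6
s_9 = 3·-1315/6 + 1·-583/9 + -3·-74/3 + 1/3·-35/18 + -1·-3 = -17440/27
s_10 = 3·-17440/27 + 1·-1315/6 + -3·-583/9 + 1/3·-74/3 + -1·-35/18 = -17720/9
s_11 = 3·-17720/9 + 1·-17440/27 + -3·-1315/6 + 1/3·-583/9 + -1·-74/3 = -318169/54
s_12 = 3·-318169/54 + 1·-17720/9 + -3·-17440/27 + 1/3·-1315/6 + -1·-583/9 = -159439/9
s_13 = 3·-159439/9 + 1·-318169/54 + -3·-17720/9 + 1/3·-17440/27 + -1·-1315/6 = -4303354/81
s_14 = 3·-4303354/81 + 1·-159439/9 + -3·-318169/54 + 1/3·-17720/9 + -1·-17440/27 = -8609395/54
s_15 = 3·-8609395/54 + 1·-4303354/81 + -3·-159439/9 + 1/3·-318169/54 + -1·-17720/9 = -1434829/3
s_16 = 3·-1434829/3 + 1·-8609395/54 + -3·-4303354/81 + 1/3·-159439/9 + -1·-318169/54 = -12914027/9

-12914027/9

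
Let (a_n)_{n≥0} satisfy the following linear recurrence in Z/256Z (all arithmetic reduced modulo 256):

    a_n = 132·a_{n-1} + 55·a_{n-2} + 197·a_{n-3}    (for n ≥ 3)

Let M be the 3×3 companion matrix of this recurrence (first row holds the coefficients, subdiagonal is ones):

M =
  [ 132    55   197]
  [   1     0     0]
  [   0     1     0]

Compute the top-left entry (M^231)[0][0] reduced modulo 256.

219

(M^231)[0][0] is the top entry after applying M 231 times to the unit state (1, 0, 0). Equivalently it is h_{233} for the auxiliary sequence (h_n) obeying the same recurrence with h_2 = 1 and h_i = 0 for 0 ≤ i < 2:
h_3 = 132·1 + 55·0 + 197·0 = 132
h_4 = 132·132 + 55·1 + 197·0 = 71
h_5 = 132·71 + 55·132 + 197·1 = 189
h_6 = 132·189 + 55·71 + 197·132 = 73
h_7 = 132·73 + 55·189 + 197·71 = 226
h_8 = 132·226 + 55·73 + 197·189 = 168
Continuing the recurrence:
  h_9 = 91;  h_10 = 238;  h_11 = 141;  h_12 = 221;  h_13 = 101;  h_14 = 16
  h_15 = 4;  h_16 = 57;  h_17 = 144;  h_18 = 147;  h_19 = 153;  h_20 = 73
  h_21 = 162;  h_22 = 244;  h_23 = 203;  h_24 = 194;  h_25 = 105;  h_26 = 9
  h_27 = 125;  h_28 = 48;  h_29 = 136;  h_30 = 161;  h_31 = 44;  h_32 = 239
  h_33 = 149;  h_34 = 9;  h_35 = 146;  h_36 = 224;  h_37 = 203;  h_38 = 38
  h_39 = 149;  h_40 = 53;  h_41 = 149;  h_42 = 224;  h_43 = 76;  h_44 = 249
  h_45 = 24;  h_46 = 91;  h_47 = 177;  h_48 = 73;  h_49 = 178;  h_50 = 172
  h_51 = 27;  h_52 = 218;  h_53 = 145;  h_54 = 97;  h_55 = 237;  h_56 = 160
  h_57 = 16;  h_58 = 1;  h_59 = 20;  h_60 = 215;  h_61 = 237;  h_62 = 201
  h_63 = 2;  h_64 = 152;  h_65 = 123;  h_66 = 158;  h_67 = 221;  h_68 = 141
  h_69 = 197;  h_70 = 240;  h_71 = 148;  h_72 = 121;  h_73 = 224;  h_74 = 99
  h_75 = 73;  h_76 = 73;  h_77 = 130;  h_78 = 228;  h_79 = 171;  h_80 = 50
  h_81 = 249;  h_82 = 185;  h_83 = 93;  h_84 = 80;  h_85 = 152;  h_86 = 33
  h_87 = 60;  h_88 = 255;  h_89 = 197;  h_90 = 137;  h_91 = 50;  h_92 = 208
  h_93 = 107;  h_94 = 86;  h_95 = 101;  h_96 = 229;  h_97 = 245;  h_98 = 64
  h_99 = 220;  h_100 = 185;  h_101 = 232;  h_102 = 171;  h_103 = 97;  h_104 = 73
  h_105 = 18;  h_106 = 156;  h_107 = 123;  h_108 = 202;  h_109 = 161;  h_110 = 17
  h_111 = 205;  h_112 = 64;  h_113 = 32;  h_114 = 1;  h_115 = 164;  h_116 = 103
  h_117 = 29;  h_118 = 73;  h_119 = 34;  h_120 = 136;  h_121 = 155;  h_122 = 78
  h_123 = 45;  h_124 = 61;  h_125 = 37;  h_126 = 208;  h_127 = 36;  h_128 = 185
  h_129 = 48;  h_130 = 51;  h_131 = 249;  h_132 = 73;  h_133 = 98;  h_134 = 212
  h_135 = 139;  h_136 = 162;  h_137 = 137;  h_138 = 105;  h_139 = 61;  h_140 = 112
  h_141 = 168;  h_142 = 161;  h_143 = 76;  h_144 = 15;  h_145 = 245;  h_146 = 9
  h_147 = 210;  h_148 = 192;  h_149 = 11;  h_150 = 134;  h_151 = 53;  h_152 = 149
  h_153 = 85;  h_154 = 160;  h_155 = 108;  h_156 = 121;  h_157 = 184;  h_158 = 251
  h_159 = 17;  h_160 = 73;  h_161 = 114;  h_162 = 140;  h_163 = 219;  h_164 = 186
  h_165 = 177;  h_166 = 193;  h_167 = 173;  h_168 = 224;  h_169 = 48;  h_170 = 1
  h_171 = 52;  h_172 = 247;  h_173 = 77;  h_174 = 201;  h_175 = 66;  h_176 = 120
  h_177 = 187;  h_178 = 254;  h_179 = 125;  h_180 = 237;  h_181 = 133;  h_182 = 176
  h_183 = 180;  h_184 = 249;  h_185 = 128;  h_186 = 3;  h_187 = 169;  h_188 = 73
  h_189 = 66;  h_190 = 196;  h_191 = 107;  h_192 = 18;  h_193 = 25;  h_194 = 25
  h_195 = 29;  h_196 = 144;  h_197 = 184;  h_198 = 33;  h_199 = 92;  h_200 = 31
  h_201 = 37;  h_202 = 137;  h_203 = 114;  h_204 = 176;  h_205 = 171;  h_206 = 182
  h_207 = 5;  h_208 = 69;  h_209 = 181;  h_210 = 0;  h_211 = 252;  h_212 = 57
  h_213 = 136;  h_214 = 75;  h_215 = 193;  h_216 = 73;  h_217 = 210;  h_218 = 124
  h_219 = 59;  h_220 = 170;  h_221 = 193;  h_222 = 113;  h_223 = 141;  h_224 = 128
  h_225 = 64;  h_226 = 1;  h_227 = 196;  h_228 = 135;  h_229 = 125;  h_230 = 73
  h_231 = 98
h_232 = 132·98 + 55·73 + 197·125 = 104
h_233 = 132·104 + 55·98 + 197·73 = 219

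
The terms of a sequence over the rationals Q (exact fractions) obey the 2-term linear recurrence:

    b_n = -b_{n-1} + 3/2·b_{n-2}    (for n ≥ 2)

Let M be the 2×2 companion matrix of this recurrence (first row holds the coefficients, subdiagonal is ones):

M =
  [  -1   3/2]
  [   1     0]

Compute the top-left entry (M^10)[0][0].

8933/32

(M^10)[0][0] is the top entry after applying M 10 times to the unit state (1, 0). Equivalently it is h_{11} for the auxiliary sequence (h_n) obeying the same recurrence with h_1 = 1 and h_i = 0 for 0 ≤ i < 1:
h_2 = -1·1 + 3/2·0 = -1
h_3 = -1·-1 + 3/2·1 = 5/2
h_4 = -1·5/2 + 3/2·-1 = -4
h_5 = -1·-4 + 3/2·5/2 = 31/4
h_6 = -1·31/4 + 3/2·-4 = -55/4
h_7 = -1·-55/4 + 3/2·31/4 = 203/8
h_8 = -1·203/8 + 3/2·-55/4 = -46
h_9 = -1·-46 + 3/2·203/8 = 1345/16
h_10 = -1·1345/16 + 3/2·-46 = -2449/16
h_11 = -1·-2449/16 + 3/2·1345/16 = 8933/32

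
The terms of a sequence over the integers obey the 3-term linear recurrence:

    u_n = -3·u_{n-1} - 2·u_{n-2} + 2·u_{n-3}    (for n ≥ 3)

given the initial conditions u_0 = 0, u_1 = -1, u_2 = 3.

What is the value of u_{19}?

-216659

u_3 = -3·3 + -2·-1 + 2·0 = -7
u_4 = -3·-7 + -2·3 + 2·-1 = 13
u_5 = -3·13 + -2·-7 + 2·3 = -19
u_6 = -3·-19 + -2·13 + 2·-7 = 17
u_7 = -3·17 + -2·-19 + 2·13 = 13
u_8 = -3·13 + -2·17 + 2·-19 = -111
u_9 = -3·-111 + -2·13 + 2·17 = 341
u_10 = -3·341 + -2·-111 + 2·13 = -775
u_11 = -3·-775 + -2·341 + 2·-111 = 1421
u_12 = -3·1421 + -2·-775 + 2·341 = -2031
u_13 = -3·-2031 + -2·1421 + 2·-775 = 1701
u_14 = -3·1701 + -2·-2031 + 2·1421 = 1801
u_15 = -3·1801 + -2·1701 + 2·-2031 = -12867
u_16 = -3·-12867 + -2·1801 + 2·1701 = 38401
u_17 = -3·38401 + -2·-12867 + 2·1801 = -85867
u_18 = -3·-85867 + -2·38401 + 2·-12867 = 155065
u_19 = -3·155065 + -2·-85867 + 2·38401 = -216659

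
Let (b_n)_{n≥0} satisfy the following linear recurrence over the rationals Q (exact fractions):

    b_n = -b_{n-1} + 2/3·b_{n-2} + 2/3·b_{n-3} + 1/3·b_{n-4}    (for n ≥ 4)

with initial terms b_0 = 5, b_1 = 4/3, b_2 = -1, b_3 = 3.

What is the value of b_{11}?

2383/243

b_4 = -1·3 + 2/3·-1 + 2/3·4/3 + 1/3·5 = -10/9
b_5 = -1·-10/9 + 2/3·3 + 2/3·-1 + 1/3·4/3 = 26/9
b_6 = -1·26/9 + 2/3·-10/9 + 2/3·3 + 1/3·-1 = -53/27
b_7 = -1·-53/27 + 2/3·26/9 + 2/3·-10/9 + 1/3·3 = 112/27
b_8 = -1·112/27 + 2/3·-53/27 + 2/3·26/9 + 1/3·-10/9 = -316/81
b_9 = -1·-316/81 + 2/3·112/27 + 2/3·-53/27 + 1/3·26/9 = 512/81
b_10 = -1·512/81 + 2/3·-316/81 + 2/3·112/27 + 1/3·-53/27 = -1655/243
b_11 = -1·-1655/243 + 2/3·512/81 + 2/3·-316/81 + 1/3·112/27 = 2383/243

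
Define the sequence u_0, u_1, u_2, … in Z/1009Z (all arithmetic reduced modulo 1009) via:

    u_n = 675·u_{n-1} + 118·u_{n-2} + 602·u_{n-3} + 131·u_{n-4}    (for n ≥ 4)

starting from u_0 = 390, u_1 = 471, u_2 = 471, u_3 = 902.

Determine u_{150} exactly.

20

u_4 = 675·902 + 118·471 + 602·471 + 131·390 = 150
u_5 = 675·150 + 118·902 + 602·471 + 131·471 = 1006
u_6 = 675·1006 + 118·150 + 602·902 + 131·471 = 854
u_7 = 675·854 + 118·1006 + 602·150 + 131·902 = 565
u_8 = 675·565 + 118·854 + 602·1006 + 131·150 = 536
u_9 = 675·536 + 118·565 + 602·854 + 131·1006 = 788
Continuing the recurrence:
  u_10 = 819;  u_11 = 199;  u_12 = 647;  u_13 = 50;  u_14 = 177;  u_15 = 114
  u_16 = 803;  u_17 = 623;  u_18 = 685;  u_19 = 4;  u_20 = 747;  u_21 = 779
  u_22 = 823;  u_23 = 882;  u_24 = 47;  u_25 = 762;  u_26 = 341;  u_27 = 796
  u_28 = 122;  u_29 = 89;  u_30 = 1006;  u_31 = 541;  u_32 = 511;  u_33 = 890
  u_34 = 544;  u_35 = 126;  u_36 = 258;  u_37 = 453;  u_38 = 24;  u_39 = 325
  u_40 = 1004;  u_41 = 803;  u_42 = 632;  u_43 = 924;  u_44 = 497;  u_45 = 875
  u_46 = 827;  u_47 = 65;  u_48 = 784;  u_49 = 98;  u_50 = 402;  u_51 = 593
  u_52 = 984;  u_53 = 196;  u_54 = 192;  u_55 = 444;  u_56 = 176;  u_57 = 671
  u_58 = 302;  u_59 = 157;  u_60 = 542;  u_61 = 249;  u_62 = 849;  u_63 = 848
  u_64 = 517;  u_65 = 909;  u_66 = 740;  u_67 = 913;  u_68 = 786;  u_69 = 115
  u_70 = 658;  u_71 = 126;  u_72 = 911;  u_73 = 695;  u_74 = 85;  u_75 = 31
  u_76 = 619;  u_77 = 676;  u_78 = 153;  u_79 = 756;  u_80 = 332;  u_81 = 569
  u_82 = 396;  u_83 = 699;  u_84 = 519;  u_85 = 87;  u_86 = 358;  u_87 = 73
  u_88 = 1001;  u_89 = 75;  u_90 = 274;  u_91 = 783;  u_92 = 568;  u_93 = 771
  u_94 = 953;  u_95 = 250;  u_96 = 446;  u_97 = 293;  u_98 = 57;  u_99 = 961
  u_100 = 275;  u_101 = 408;  u_102 = 874;  u_103 = 246;  u_104 = 918;  u_105 = 321
  u_106 = 347;  u_107 = 324;  u_108 = 34;  u_109 = 346;  u_110 = 810;  u_111 = 694
  u_112 = 855;  u_113 = 334;  u_114 = 660;  u_115 = 816;  u_116 = 356;  u_117 = 732
  u_118 = 873;  u_119 = 976;  u_120 = 981;  u_121 = 307;  u_122 = 763;  u_123 = 347
  u_124 = 905;  u_125 = 95;  u_126 = 487;  u_127 = 913;  u_128 = 917;  u_129 = 121
  u_130 = 140;  u_131 = 458;  u_132 = 13;  u_133 = 501;  u_134 = 113;  u_135 = 408
  u_136 = 765;  u_137 = 957;  u_138 = 781;  u_139 = 792;  u_140 = 468;  u_141 = 930
  u_142 = 819;  u_143 = 711;  u_144 = 52;  u_145 = 323;  u_146 = 704;  u_147 = 71
  u_148 = 294
u_149 = 675·294 + 118·71 + 602·704 + 131·323 = 955
u_150 = 675·955 + 118·294 + 602·71 + 131·704 = 20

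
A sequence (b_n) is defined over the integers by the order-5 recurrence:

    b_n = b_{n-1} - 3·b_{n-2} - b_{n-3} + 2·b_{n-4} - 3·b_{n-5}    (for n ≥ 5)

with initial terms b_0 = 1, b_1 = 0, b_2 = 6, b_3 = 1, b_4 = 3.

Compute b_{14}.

-36

b_5 = 1·3 + -3·1 + -1·6 + 2·0 + -3·1 = -9
b_6 = 1·-9 + -3·3 + -1·1 + 2·6 + -3·0 = -7
b_7 = 1·-7 + -3·-9 + -1·3 + 2·1 + -3·6 = 1
b_8 = 1·1 + -3·-7 + -1·-9 + 2·3 + -3·1 = 34
b_9 = 1·34 + -3·1 + -1·-7 + 2·-9 + -3·3 = 11
b_10 = 1·11 + -3·34 + -1·1 + 2·-7 + -3·-9 = -79
b_11 = 1·-79 + -3·11 + -1·34 + 2·1 + -3·-7 = -123
b_12 = 1·-123 + -3·-79 + -1·11 + 2·34 + -3·1 = 168
b_13 = 1·168 + -3·-123 + -1·-79 + 2·11 + -3·34 = 536
b_14 = 1·536 + -3·168 + -1·-123 + 2·-79 + -3·11 = -36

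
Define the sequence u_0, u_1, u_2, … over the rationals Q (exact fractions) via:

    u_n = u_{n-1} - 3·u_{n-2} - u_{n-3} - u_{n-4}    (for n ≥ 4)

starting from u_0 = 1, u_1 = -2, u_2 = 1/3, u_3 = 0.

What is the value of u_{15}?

1177/3

u_4 = 1·0 + -3·1/3 + -1·-2 + -1·1 = 0
u_5 = 1·0 + -3·0 + -1·1/3 + -1·-2 = 5/3
u_6 = 1·5/3 + -3·0 + -1·0 + -1·1/3 = 4/3
u_7 = 1·4/3 + -3·5/3 + -1·0 + -1·0 = -11/3
u_8 = 1·-11/3 + -3·4/3 + -1·5/3 + -1·0 = -28/3
u_9 = 1·-28/3 + -3·-11/3 + -1·4/3 + -1·5/3 = -4/3
u_10 = 1·-4/3 + -3·-28/3 + -1·-11/3 + -1·4/3 = 29
u_11 = 1·29 + -3·-4/3 + -1·-28/3 + -1·-11/3 = 46
u_12 = 1·46 + -3·29 + -1·-4/3 + -1·-28/3 = -91/3
u_13 = 1·-91/3 + -3·46 + -1·29 + -1·-4/3 = -196
u_14 = 1·-196 + -3·-91/3 + -1·46 + -1·29 = -180
u_15 = 1·-180 + -3·-196 + -1·-91/3 + -1·46 = 1177/3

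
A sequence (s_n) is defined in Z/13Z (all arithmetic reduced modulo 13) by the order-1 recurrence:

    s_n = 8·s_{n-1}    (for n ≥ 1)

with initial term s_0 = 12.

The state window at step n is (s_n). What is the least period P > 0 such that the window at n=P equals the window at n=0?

n=0: window = (12)
n=1: window = (5)
n=2: window = (1)
n=3: window = (8)
n=4: window = (12)
window at n=4 equals window at n=0 → period = 4

4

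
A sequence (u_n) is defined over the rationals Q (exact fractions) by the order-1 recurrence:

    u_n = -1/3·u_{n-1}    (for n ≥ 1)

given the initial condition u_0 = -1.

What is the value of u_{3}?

1/27

u_1 = -1/3·-1 = 1/3
u_2 = -1/3·1/3 = -1/9
u_3 = -1/3·-1/9 = 1/27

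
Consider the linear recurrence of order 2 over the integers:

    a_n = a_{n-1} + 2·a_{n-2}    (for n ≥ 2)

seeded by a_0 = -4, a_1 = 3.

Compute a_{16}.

-21849

a_2 = 1·3 + 2·-4 = -5
a_3 = 1·-5 + 2·3 = 1
a_4 = 1·1 + 2·-5 = -9
a_5 = 1·-9 + 2·1 = -7
a_6 = 1·-7 + 2·-9 = -25
a_7 = 1·-25 + 2·-7 = -39
a_8 = 1·-39 + 2·-25 = -89
a_9 = 1·-89 + 2·-39 = -167
a_10 = 1·-167 + 2·-89 = -345
a_11 = 1·-345 + 2·-167 = -679
a_12 = 1·-679 + 2·-345 = -1369
a_13 = 1·-1369 + 2·-679 = -2727
a_14 = 1·-2727 + 2·-1369 = -5465
a_15 = 1·-5465 + 2·-2727 = -10919
a_16 = 1·-10919 + 2·-5465 = -21849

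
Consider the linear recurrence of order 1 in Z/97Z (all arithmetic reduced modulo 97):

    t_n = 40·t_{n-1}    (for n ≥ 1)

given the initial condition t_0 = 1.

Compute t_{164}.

88

t_1 = 40·1 = 40
t_2 = 40·40 = 48
t_3 = 40·48 = 77
t_4 = 40·77 = 73
t_5 = 40·73 = 10
t_6 = 40·10 = 12
t_7 = 40·12 = 92
t_8 = 40·92 = 91
t_9 = 40·91 = 51
t_10 = 40·51 = 3
t_11 = 40·3 = 23
t_12 = 40·23 = 47
t_13 = 40·47 = 37
t_14 = 40·37 = 25
t_15 = 40·25 = 30
t_16 = 40·30 = 36
t_17 = 40·36 = 82
t_18 = 40·82 = 79
t_19 = 40·79 = 56
t_20 = 40·56 = 9
t_21 = 40·9 = 69
t_22 = 40·69 = 44
t_23 = 40·44 = 14
t_24 = 40·14 = 75
t_25 = 40·75 = 90
t_26 = 40·90 = 11
t_27 = 40·11 = 52
t_28 = 40·52 = 43
t_29 = 40·43 = 71
t_30 = 40·71 = 27
t_31 = 40·27 = 13
t_32 = 40·13 = 35
t_33 = 40·35 = 42
t_34 = 40·42 = 31
t_35 = 40·31 = 76
t_36 = 40·76 = 33
t_37 = 40·33 = 59
t_38 = 40·59 = 32
t_39 = 40·32 = 19
t_40 = 40·19 = 81
t_41 = 40·81 = 39
t_42 = 40·39 = 8
t_43 = 40·8 = 29
t_44 = 40·29 = 93
t_45 = 40·93 = 34
t_46 = 40·34 = 2
t_47 = 40·2 = 80
t_48 = 40·80 = 96
t_49 = 40·96 = 57
t_50 = 40·57 = 49
t_51 = 40·49 = 20
t_52 = 40·20 = 24
t_53 = 40·24 = 87
t_54 = 40·87 = 85
t_55 = 40·85 = 5
t_56 = 40·5 = 6
t_57 = 40·6 = 46
t_58 = 40·46 = 94
t_59 = 40·94 = 74
t_60 = 40·74 = 50
t_61 = 40·50 = 60
t_62 = 40·60 = 72
t_63 = 40·72 = 67
t_64 = 40·67 = 61
t_65 = 40·61 = 15
t_66 = 40·15 = 18
t_67 = 40·18 = 41
t_68 = 40·41 = 88
t_69 = 40·88 = 28
t_70 = 40·28 = 53
t_71 = 40·53 = 83
t_72 = 40·83 = 22
t_73 = 40·22 = 7
t_74 = 40·7 = 86
t_75 = 40·86 = 45
t_76 = 40·45 = 54
t_77 = 40·54 = 26
t_78 = 40·26 = 70
t_79 = 40·70 = 84
t_80 = 40·84 = 62
t_81 = 40·62 = 55
t_82 = 40·55 = 66
t_83 = 40·66 = 21
t_84 = 40·21 = 64
t_85 = 40·64 = 38
t_86 = 40·38 = 65
t_87 = 40·65 = 78
t_88 = 40·78 = 16
t_89 = 40·16 = 58
t_90 = 40·58 = 89
t_91 = 40·89 = 68
t_92 = 40·68 = 4
t_93 = 40·4 = 63
t_94 = 40·63 = 95
t_95 = 40·95 = 17
t_96 = 40·17 = 1
t_97 = 40·1 = 40
t_98 = 40·40 = 48
t_99 = 40·48 = 77
t_100 = 40·77 = 73
t_101 = 40·73 = 10
t_102 = 40·10 = 12
t_103 = 40·12 = 92
t_104 = 40·92 = 91
t_105 = 40·91 = 51
t_106 = 40·51 = 3
t_107 = 40·3 = 23
t_108 = 40·23 = 47
t_109 = 40·47 = 37
t_110 = 40·37 = 25
t_111 = 40·25 = 30
t_112 = 40·30 = 36
t_113 = 40·36 = 82
t_114 = 40·82 = 79
t_115 = 40·79 = 56
t_116 = 40·56 = 9
t_117 = 40·9 = 69
t_118 = 40·69 = 44
t_119 = 40·44 = 14
t_120 = 40·14 = 75
t_121 = 40·75 = 90
t_122 = 40·90 = 11
t_123 = 40·11 = 52
t_124 = 40·52 = 43
t_125 = 40·43 = 71
t_126 = 40·71 = 27
t_127 = 40·27 = 13
t_128 = 40·13 = 35
t_129 = 40·35 = 42
t_130 = 40·42 = 31
t_131 = 40·31 = 76
t_132 = 40·76 = 33
t_133 = 40·33 = 59
t_134 = 40·59 = 32
t_135 = 40·32 = 19
t_136 = 40·19 = 81
t_137 = 40·81 = 39
t_138 = 40·39 = 8
t_139 = 40·8 = 29
t_140 = 40·29 = 93
t_141 = 40·93 = 34
t_142 = 40·34 = 2
t_143 = 40·2 = 80
t_144 = 40·80 = 96
t_145 = 40·96 = 57
t_146 = 40·57 = 49
t_147 = 40·49 = 20
t_148 = 40·20 = 24
t_149 = 40·24 = 87
t_150 = 40·87 = 85
t_151 = 40·85 = 5
t_152 = 40·5 = 6
t_153 = 40·6 = 46
t_154 = 40·46 = 94
t_155 = 40·94 = 74
t_156 = 40·74 = 50
t_157 = 40·50 = 60
t_158 = 40·60 = 72
t_159 = 40·72 = 67
t_160 = 40·67 = 61
t_161 = 40·61 = 15
t_162 = 40·15 = 18
t_163 = 40·18 = 41
t_164 = 40·41 = 88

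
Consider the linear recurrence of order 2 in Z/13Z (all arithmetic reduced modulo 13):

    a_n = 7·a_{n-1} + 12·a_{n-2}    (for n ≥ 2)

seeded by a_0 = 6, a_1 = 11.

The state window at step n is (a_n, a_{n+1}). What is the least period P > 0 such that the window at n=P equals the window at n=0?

7

n=0: window = (6, 11)
n=1: window = (11, 6)
n=2: window = (6, 5)
n=3: window = (5, 3)
n=4: window = (3, 3)
n=5: window = (3, 5)
n=6: window = (5, 6)
n=7: window = (6, 11)
window at n=7 equals window at n=0 → period = 7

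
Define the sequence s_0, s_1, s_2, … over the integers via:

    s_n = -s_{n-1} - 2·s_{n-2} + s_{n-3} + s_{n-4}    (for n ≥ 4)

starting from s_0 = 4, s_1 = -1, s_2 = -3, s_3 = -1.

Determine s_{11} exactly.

s_4 = -1·-1 + -2·-3 + 1·-1 + 1·4 = 10
s_5 = -1·10 + -2·-1 + 1·-3 + 1·-1 = -12
s_6 = -1·-12 + -2·10 + 1·-1 + 1·-3 = -12
s_7 = -1·-12 + -2·-12 + 1·10 + 1·-1 = 45
s_8 = -1·45 + -2·-12 + 1·-12 + 1·10 = -23
s_9 = -1·-23 + -2·45 + 1·-12 + 1·-12 = -91
s_10 = -1·-91 + -2·-23 + 1·45 + 1·-12 = 170
s_11 = -1·170 + -2·-91 + 1·-23 + 1·45 = 34

34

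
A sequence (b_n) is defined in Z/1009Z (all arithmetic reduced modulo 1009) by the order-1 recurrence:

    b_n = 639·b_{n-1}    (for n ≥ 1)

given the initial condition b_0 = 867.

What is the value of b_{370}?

b_1 = 639·867 = 72
b_2 = 639·72 = 603
b_3 = 639·603 = 888
b_4 = 639·888 = 374
b_5 = 639·374 = 862
b_6 = 639·862 = 913
Continuing the recurrence:
  b_7 = 205;  b_8 = 834;  b_9 = 174;  b_10 = 196;  b_11 = 128;  b_12 = 63
  b_13 = 906;  b_14 = 777;  b_15 = 75;  b_16 = 502;  b_17 = 925;  b_18 = 810
  b_19 = 982;  b_20 = 909;  b_21 = 676;  b_22 = 112;  b_23 = 938;  b_24 = 36
  b_25 = 806;  b_26 = 444;  b_27 = 187;  b_28 = 431;  b_29 = 961;  b_30 = 607
  b_31 = 417;  b_32 = 87;  b_33 = 98;  b_34 = 64;  b_35 = 536;  b_36 = 453
  b_37 = 893;  b_38 = 542;  b_39 = 251;  b_40 = 967;  b_41 = 405;  b_42 = 491
  b_43 = 959;  b_44 = 338;  b_45 = 56;  b_46 = 469;  b_47 = 18;  b_48 = 403
  b_49 = 222;  b_50 = 598;  b_51 = 720;  b_52 = 985;  b_53 = 808;  b_54 = 713
  b_55 = 548;  b_56 = 49;  b_57 = 32;  b_58 = 268;  b_59 = 731;  b_60 = 951
  b_61 = 271;  b_62 = 630;  b_63 = 988;  b_64 = 707;  b_65 = 750;  b_66 = 984
  b_67 = 169;  b_68 = 28;  b_69 = 739;  b_70 = 9;  b_71 = 706;  b_72 = 111
  b_73 = 299;  b_74 = 360;  b_75 = 997;  b_76 = 404;  b_77 = 861;  b_78 = 274
  b_79 = 529;  b_80 = 16;  b_81 = 134;  b_82 = 870;  b_83 = 980;  b_84 = 640
  b_85 = 315;  b_86 = 494;  b_87 = 858;  b_88 = 375;  b_89 = 492;  b_90 = 589
  b_91 = 14;  b_92 = 874;  b_93 = 509;  b_94 = 353;  b_95 = 560;  b_96 = 654
  b_97 = 180;  b_98 = 1003;  b_99 = 202;  b_100 = 935;  b_101 = 137;  b_102 = 769
  b_103 = 8;  b_104 = 67;  b_105 = 435;  b_106 = 490;  b_107 = 320;  b_108 = 662
  b_109 = 247;  b_110 = 429;  b_111 = 692;  b_112 = 246;  b_113 = 799;  b_114 = 7
  b_115 = 437;  b_116 = 759;  b_117 = 681;  b_118 = 280;  b_119 = 327;  b_120 = 90
  b_121 = 1006;  b_122 = 101;  b_123 = 972;  b_124 = 573;  b_125 = 889;  b_126 = 4
  b_127 = 538;  b_128 = 722;  b_129 = 245;  b_130 = 160;  b_131 = 331;  b_132 = 628
  b_133 = 719;  b_134 = 346;  b_135 = 123;  b_136 = 904;  b_137 = 508;  b_138 = 723
  b_139 = 884;  b_140 = 845;  b_141 = 140;  b_142 = 668;  b_143 = 45;  b_144 = 503
  b_145 = 555;  b_146 = 486;  b_147 = 791;  b_148 = 949;  b_149 = 2;  b_150 = 269
  b_151 = 361;  b_152 = 627;  b_153 = 80;  b_154 = 670;  b_155 = 314;  b_156 = 864
  b_157 = 173;  b_158 = 566;  b_159 = 452;  b_160 = 254;  b_161 = 866;  b_162 = 442
  b_163 = 927;  b_164 = 70;  b_165 = 334;  b_166 = 527;  b_167 = 756;  b_168 = 782
  b_169 = 243;  b_170 = 900;  b_171 = 979;  b_172 = 1;  b_173 = 639;  b_174 = 685
  b_175 = 818;  b_176 = 40;  b_177 = 335;  b_178 = 157;  b_179 = 432;  b_180 = 591
  b_181 = 283;  b_182 = 226;  b_183 = 127;  b_184 = 433;  b_185 = 221;  b_186 = 968
  b_187 = 35;  b_188 = 167;  b_189 = 768;  b_190 = 378;  b_191 = 391;  b_192 = 626
  b_193 = 450;  b_194 = 994;  b_195 = 505;  b_196 = 824;  b_197 = 847;  b_198 = 409
  b_199 = 20;  b_200 = 672;  b_201 = 583;  b_202 = 216;  b_203 = 800;  b_204 = 646
  b_205 = 113;  b_206 = 568;  b_207 = 721;  b_208 = 615;  b_209 = 484;  b_210 = 522
  b_211 = 588;  b_212 = 384;  b_213 = 189;  b_214 = 700;  b_215 = 313;  b_216 = 225
  b_217 = 497;  b_218 = 757;  b_219 = 412;  b_220 = 928;  b_221 = 709;  b_222 = 10
  b_223 = 336;  b_224 = 796;  b_225 = 108;  b_226 = 400;  b_227 = 323;  b_228 = 561
  b_229 = 284;  b_230 = 865;  b_231 = 812;  b_232 = 242;  b_233 = 261;  b_234 = 294
  b_235 = 192;  b_236 = 599;  b_237 = 350;  b_238 = 661;  b_239 = 617;  b_240 = 753
  b_241 = 883;  b_242 = 206;  b_243 = 464;  b_244 = 859;  b_245 = 5;  b_246 = 168
  b_247 = 398;  b_248 = 54;  b_249 = 200;  b_250 = 666;  b_251 = 785;  b_252 = 142
  b_253 = 937;  b_254 = 406;  b_255 = 121;  b_256 = 635;  b_257 = 147;  b_258 = 96
  b_259 = 804;  b_260 = 175;  b_261 = 835;  b_262 = 813;  b_263 = 881;  b_264 = 946
  b_265 = 103;  b_266 = 232;  b_267 = 934;  b_268 = 507;  b_269 = 84;  b_270 = 199
  b_271 = 27;  b_272 = 100;  b_273 = 333;  b_274 = 897;  b_275 = 71;  b_276 = 973
  b_277 = 203;  b_278 = 565;  b_279 = 822;  b_280 = 578;  b_281 = 48;  b_282 = 402
  b_283 = 592;  b_284 = 922;  b_285 = 911;  b_286 = 945;  b_287 = 473;  b_288 = 556
  b_289 = 116;  b_290 = 467;  b_291 = 758;  b_292 = 42;  b_293 = 604;  b_294 = 518
  b_295 = 50;  b_296 = 671;  b_297 = 953;  b_298 = 540;  b_299 = 991;  b_300 = 606
  b_301 = 787;  b_302 = 411;  b_303 = 289;  b_304 = 24;  b_305 = 201;  b_306 = 296
  b_307 = 461;  b_308 = 960;  b_309 = 977;  b_310 = 741;  b_311 = 278;  b_312 = 58
  b_313 = 738;  b_314 = 379;  b_315 = 21;  b_316 = 302;  b_317 = 259;  b_318 = 25
  b_319 = 840;  b_320 = 981;  b_321 = 270;  b_322 = 1000;  b_323 = 303;  b_324 = 898
  b_325 = 710;  b_326 = 649;  b_327 = 12;  b_328 = 605;  b_329 = 148;  b_330 = 735
  b_331 = 480;  b_332 = 993;  b_333 = 875;  b_334 = 139;  b_335 = 29;  b_336 = 369
  b_337 = 694;  b_338 = 515;  b_339 = 151;  b_340 = 634;  b_341 = 517;  b_342 = 420
  b_343 = 995;  b_344 = 135;  b_345 = 500;  b_346 = 656;  b_347 = 449;  b_348 = 355
  b_349 = 829;  b_350 = 6;  b_351 = 807;  b_352 = 74;  b_353 = 872;  b_354 = 240
  b_355 = 1001;  b_356 = 942;  b_357 = 574;  b_358 = 519;  b_359 = 689;  b_360 = 347
  b_361 = 762;  b_362 = 580;  b_363 = 317;  b_364 = 763;  b_365 = 210;  b_366 = 1002
  b_367 = 572;  b_368 = 250
b_369 = 639·250 = 328
b_370 = 639·328 = 729

729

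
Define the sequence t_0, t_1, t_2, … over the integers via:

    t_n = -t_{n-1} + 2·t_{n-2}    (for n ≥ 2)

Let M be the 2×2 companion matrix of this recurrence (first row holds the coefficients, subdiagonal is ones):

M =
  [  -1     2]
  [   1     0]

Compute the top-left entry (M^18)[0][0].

174763

(M^18)[0][0] is the top entry after applying M 18 times to the unit state (1, 0). Equivalently it is h_{19} for the auxiliary sequence (h_n) obeying the same recurrence with h_1 = 1 and h_i = 0 for 0 ≤ i < 1:
h_2 = -1·1 + 2·0 = -1
h_3 = -1·-1 + 2·1 = 3
h_4 = -1·3 + 2·-1 = -5
h_5 = -1·-5 + 2·3 = 11
h_6 = -1·11 + 2·-5 = -21
h_7 = -1·-21 + 2·11 = 43
h_8 = -1·43 + 2·-21 = -85
h_9 = -1·-85 + 2·43 = 171
h_10 = -1·171 + 2·-85 = -341
h_11 = -1·-341 + 2·171 = 683
h_12 = -1·683 + 2·-341 = -1365
h_13 = -1·-1365 + 2·683 = 2731
h_14 = -1·2731 + 2·-1365 = -5461
h_15 = -1·-5461 + 2·2731 = 10923
h_16 = -1·10923 + 2·-5461 = -21845
h_17 = -1·-21845 + 2·10923 = 43691
h_18 = -1·43691 + 2·-21845 = -87381
h_19 = -1·-87381 + 2·43691 = 174763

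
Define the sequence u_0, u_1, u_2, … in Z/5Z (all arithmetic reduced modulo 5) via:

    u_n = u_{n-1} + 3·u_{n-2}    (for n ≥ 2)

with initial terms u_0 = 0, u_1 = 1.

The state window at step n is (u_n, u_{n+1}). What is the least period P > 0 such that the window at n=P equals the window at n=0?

n=0: window = (0, 1)
n=1: window = (1, 1)
n=2: window = (1, 4)
n=3: window = (4, 2)
n=4: window = (2, 4)
n=5: window = (4, 0)
n=6: window = (0, 2)
n=7: window = (2, 2)
n=8: window = (2, 3)
n=9: window = (3, 4)
n=10: window = (4, 3)
n=11: window = (3, 0)
n=12: window = (0, 4)
n=13: window = (4, 4)
n=14: window = (4, 1)
n=15: window = (1, 3)
n=16: window = (3, 1)
n=17: window = (1, 0)
n=18: window = (0, 3)
n=19: window = (3, 3)
n=20: window = (3, 2)
n=21: window = (2, 1)
n=22: window = (1, 2)
n=23: window = (2, 0)
n=24: window = (0, 1)
window at n=24 equals window at n=0 → period = 24

24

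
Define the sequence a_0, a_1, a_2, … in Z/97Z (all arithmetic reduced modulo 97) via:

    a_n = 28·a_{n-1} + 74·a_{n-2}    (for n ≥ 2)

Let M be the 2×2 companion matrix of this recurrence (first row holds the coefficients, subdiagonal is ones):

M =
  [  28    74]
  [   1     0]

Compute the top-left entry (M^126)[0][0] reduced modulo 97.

(M^126)[0][0] is the top entry after applying M 126 times to the unit state (1, 0). Equivalently it is h_{127} for the auxiliary sequence (h_n) obeying the same recurrence with h_1 = 1 and h_i = 0 for 0 ≤ i < 1:
h_2 = 28·1 + 74·0 = 28
h_3 = 28·28 + 74·1 = 82
h_4 = 28·82 + 74·28 = 3
h_5 = 28·3 + 74·82 = 41
h_6 = 28·41 + 74·3 = 12
h_7 = 28·12 + 74·41 = 72
h_8 = 28·72 + 74·12 = 91
h_9 = 28·91 + 74·72 = 19
h_10 = 28·19 + 74·91 = 88
h_11 = 28·88 + 74·19 = 87
h_12 = 28·87 + 74·88 = 24
h_13 = 28·24 + 74·87 = 29
h_14 = 28·29 + 74·24 = 66
h_15 = 28·66 + 74·29 = 17
h_16 = 28·17 + 74·66 = 25
h_17 = 28·25 + 74·17 = 18
h_18 = 28·18 + 74·25 = 26
h_19 = 28·26 + 74·18 = 23
h_20 = 28·23 + 74·26 = 46
h_21 = 28·46 + 74·23 = 80
h_22 = 28·80 + 74·46 = 18
h_23 = 28·18 + 74·80 = 22
h_24 = 28·22 + 74·18 = 8
h_25 = 28·8 + 74·22 = 9
h_26 = 28·9 + 74·8 = 68
h_27 = 28·68 + 74·9 = 48
h_28 = 28·48 + 74·68 = 71
h_29 = 28·71 + 74·48 = 11
h_30 = 28·11 + 74·71 = 33
h_31 = 28·33 + 74·11 = 89
h_32 = 28·89 + 74·33 = 84
h_33 = 28·84 + 74·89 = 14
h_34 = 28·14 + 74·84 = 12
h_35 = 28·12 + 74·14 = 14
h_36 = 28·14 + 74·12 = 19
h_37 = 28·19 + 74·14 = 16
h_38 = 28·16 + 74·19 = 11
h_39 = 28·11 + 74·16 = 37
h_40 = 28·37 + 74·11 = 7
h_41 = 28·7 + 74·37 = 24
h_42 = 28·24 + 74·7 = 26
h_43 = 28·26 + 74·24 = 79
h_44 = 28·79 + 74·26 = 62
h_45 = 28·62 + 74·79 = 16
h_46 = 28·16 + 74·62 = 89
h_47 = 28·89 + 74·16 = 87
h_48 = 28·87 + 74·89 = 1
h_49 = 28·1 + 74·87 = 64
h_50 = 28·64 + 74·1 = 23
h_51 = 28·23 + 74·64 = 45
h_52 = 28·45 + 74·23 = 52
h_53 = 28·52 + 74·45 = 33
h_54 = 28·33 + 74·52 = 19
h_55 = 28·19 + 74·33 = 64
h_56 = 28·64 + 74·19 = 94
h_57 = 28·94 + 74·64 = 93
h_58 = 28·93 + 74·94 = 54
h_59 = 28·54 + 74·93 = 52
h_60 = 28·52 + 74·54 = 20
h_61 = 28·20 + 74·52 = 43
h_62 = 28·43 + 74·20 = 65
h_63 = 28·65 + 74·43 = 55
h_64 = 28·55 + 74·65 = 45
h_65 = 28·45 + 74·55 = 92
h_66 = 28·92 + 74·45 = 86
h_67 = 28·86 + 74·92 = 1
h_68 = 28·1 + 74·86 = 87
h_69 = 28·87 + 74·1 = 85
h_70 = 28·85 + 74·87 = 88
h_71 = 28·88 + 74·85 = 24
h_72 = 28·24 + 74·88 = 6
h_73 = 28·6 + 74·24 = 4
h_74 = 28·4 + 74·6 = 71
h_75 = 28·71 + 74·4 = 53
h_76 = 28·53 + 74·71 = 45
h_77 = 28·45 + 74·53 = 41
h_78 = 28·41 + 74·45 = 16
h_79 = 28·16 + 74·41 = 87
h_80 = 28·87 + 74·16 = 31
h_81 = 28·31 + 74·87 = 31
h_82 = 28·31 + 74·31 = 58
h_83 = 28·58 + 74·31 = 38
h_84 = 28·38 + 74·58 = 21
h_85 = 28·21 + 74·38 = 5
h_86 = 28·5 + 74·21 = 45
h_87 = 28·45 + 74·5 = 78
h_88 = 28·78 + 74·45 = 82
h_89 = 28·82 + 74·78 = 17
h_90 = 28·17 + 74·82 = 45
h_91 = 28·45 + 74·17 = 93
h_92 = 28·93 + 74·45 = 17
h_93 = 28·17 + 74·93 = 83
h_94 = 28·83 + 74·17 = 90
h_95 = 28·90 + 74·83 = 29
h_96 = 28·29 + 74·90 = 3
h_97 = 28·3 + 74·29 = 96
h_98 = 28·96 + 74·3 = 0
h_99 = 28·0 + 74·96 = 23
h_100 = 28·23 + 74·0 = 62
h_101 = 28·62 + 74·23 = 43
h_102 = 28·43 + 74·62 = 69
h_103 = 28·69 + 74·43 = 70
h_104 = 28·70 + 74·69 = 82
h_105 = 28·82 + 74·70 = 7
h_106 = 28·7 + 74·82 = 56
h_107 = 28·56 + 74·7 = 49
h_108 = 28·49 + 74·56 = 84
h_109 = 28·84 + 74·49 = 61
h_110 = 28·61 + 74·84 = 67
h_111 = 28·67 + 74·61 = 85
h_112 = 28·85 + 74·67 = 63
h_113 = 28·63 + 74·85 = 3
h_114 = 28·3 + 74·63 = 90
h_115 = 28·90 + 74·3 = 26
h_116 = 28·26 + 74·90 = 16
h_117 = 28·16 + 74·26 = 44
h_118 = 28·44 + 74·16 = 88
h_119 = 28·88 + 74·44 = 94
h_120 = 28·94 + 74·88 = 26
h_121 = 28·26 + 74·94 = 21
h_122 = 28·21 + 74·26 = 87
h_123 = 28·87 + 74·21 = 13
h_124 = 28·13 + 74·87 = 12
h_125 = 28·12 + 74·13 = 37
h_126 = 28·37 + 74·12 = 81
h_127 = 28·81 + 74·37 = 59

59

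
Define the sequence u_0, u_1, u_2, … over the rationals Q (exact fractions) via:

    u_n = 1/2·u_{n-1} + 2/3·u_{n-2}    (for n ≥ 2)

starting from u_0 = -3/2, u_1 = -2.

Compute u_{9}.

u_2 = 1/2·-2 + 2/3·-3/2 = -2
u_3 = 1/2·-2 + 2/3·-2 = -7/3
u_4 = 1/2·-7/3 + 2/3·-2 = -5/2
u_5 = 1/2·-5/2 + 2/3·-7/3 = -101/36
u_6 = 1/2·-101/36 + 2/3·-5/2 = -221/72
u_7 = 1/2·-221/72 + 2/3·-101/36 = -1471/432
u_8 = 1/2·-1471/432 + 2/3·-221/72 = -3239/864
u_9 = 1/2·-3239/864 + 2/3·-1471/432 = -21485/5184

-21485/5184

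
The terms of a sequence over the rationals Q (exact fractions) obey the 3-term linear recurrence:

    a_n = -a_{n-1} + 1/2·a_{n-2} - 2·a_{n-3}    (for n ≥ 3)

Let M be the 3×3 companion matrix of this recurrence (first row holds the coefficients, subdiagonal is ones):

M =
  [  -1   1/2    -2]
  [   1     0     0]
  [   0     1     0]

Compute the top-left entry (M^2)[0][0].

3/2

(M^2)[0][0] is the top entry after applying M 2 times to the unit state (1, 0, 0). Equivalently it is h_{4} for the auxiliary sequence (h_n) obeying the same recurrence with h_2 = 1 and h_i = 0 for 0 ≤ i < 2:
h_3 = -1·1 + 1/2·0 + -2·0 = -1
h_4 = -1·-1 + 1/2·1 + -2·0 = 3/2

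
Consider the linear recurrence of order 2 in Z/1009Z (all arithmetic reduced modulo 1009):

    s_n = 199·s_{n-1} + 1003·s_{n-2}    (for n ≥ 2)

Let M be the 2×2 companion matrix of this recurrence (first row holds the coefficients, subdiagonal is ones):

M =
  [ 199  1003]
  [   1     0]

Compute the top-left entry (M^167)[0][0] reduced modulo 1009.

727

(M^167)[0][0] is the top entry after applying M 167 times to the unit state (1, 0). Equivalently it is h_{168} for the auxiliary sequence (h_n) obeying the same recurrence with h_1 = 1 and h_i = 0 for 0 ≤ i < 1:
h_2 = 199·1 + 1003·0 = 199
h_3 = 199·199 + 1003·1 = 244
h_4 = 199·244 + 1003·199 = 948
h_5 = 199·948 + 1003·244 = 523
h_6 = 199·523 + 1003·948 = 516
h_7 = 199·516 + 1003·523 = 664
Continuing the recurrence:
  h_8 = 897;  h_9 = 971;  h_10 = 173;  h_11 = 349;  h_12 = 810;  h_13 = 683
  h_14 = 896;  h_15 = 658;  h_16 = 450;  h_17 = 846;  h_18 = 178;  h_19 = 76
  h_20 = 939;  h_21 = 749;  h_22 = 139;  h_23 = 969;  h_24 = 287;  h_25 = 849
  h_26 = 744;  h_27 = 693;  h_28 = 255;  h_29 = 173;  h_30 = 609;  h_31 = 82
  h_32 = 556;  h_33 = 171;  h_34 = 423;  h_35 = 413;  h_36 = 947;  h_37 = 319
  h_38 = 286;  h_39 = 514;  h_40 = 679;  h_41 = 867;  h_42 = 965;  h_43 = 168
  h_44 = 399;  h_45 = 700;  h_46 = 691;  h_47 = 121;  h_48 = 762;  h_49 = 571
  h_50 = 85;  h_51 = 372;  h_52 = 870;  h_53 = 377;  h_54 = 182;  h_55 = 659
  h_56 = 897;  h_57 = 1001;  h_58 = 89;  h_59 = 606;  h_60 = 998;  h_61 = 229
  h_62 = 232;  h_63 = 398;  h_64 = 117;  h_65 = 715;  h_66 = 323;  h_67 = 456
  h_68 = 14;  h_69 = 50;  h_70 = 785;  h_71 = 529;  h_72 = 670;  h_73 = 1004
  h_74 = 30;  h_75 = 955;  h_76 = 173;  h_77 = 445;  h_78 = 743;  h_79 = 900
  h_80 = 85;  h_81 = 416;  h_82 = 545;  h_83 = 14;  h_84 = 525;  h_85 = 464
  h_86 = 394;  h_87 = 956;  h_88 = 206;  h_89 = 952;  h_90 = 538;  h_91 = 450
  h_92 = 557;  h_93 = 180;  h_94 = 190;  h_95 = 406;  h_96 = 952;  h_97 = 347
  h_98 = 783;  h_99 = 367;  h_100 = 732;  h_101 = 188;  h_102 = 732;  h_103 = 253
  h_104 = 550;  h_105 = 978;  h_106 = 621;  h_107 = 667;  h_108 = 864;  h_109 = 440
  h_110 = 647;  h_111 = 997;  h_112 = 793;  h_113 = 475;  h_114 = 975;  h_115 = 474
  h_116 = 693;  h_117 = 866;  h_118 = 682;  h_119 = 361;  h_120 = 144;  h_121 = 256
  h_122 = 639;  h_123 = 509;  h_124 = 593;  h_125 = 936;  h_126 = 77;  h_127 = 626
  h_128 = 5;  h_129 = 266;  h_130 = 436;  h_131 = 412;  h_132 = 670;  h_133 = 697
  h_134 = 486;  h_135 = 713;  h_136 = 738;  h_137 = 315;  h_138 = 744;  h_139 = 870
  h_140 = 163;  h_141 = 983;  h_142 = 911;  h_143 = 834;  h_144 = 69;  h_145 = 655
  h_146 = 779;  h_147 = 750;  h_148 = 289;  h_149 = 543;  h_150 = 378;  h_151 = 325
  h_152 = 858;  h_153 = 289;  h_154 = 904;  h_155 = 578;  h_156 = 626;  h_157 = 26
  h_158 = 409;  h_159 = 515;  h_160 = 140;  h_161 = 554;  h_162 = 434;  h_163 = 304
  h_164 = 379;  h_165 = 949;  h_166 = 921
h_167 = 199·921 + 1003·949 = 1
h_168 = 199·1 + 1003·921 = 727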